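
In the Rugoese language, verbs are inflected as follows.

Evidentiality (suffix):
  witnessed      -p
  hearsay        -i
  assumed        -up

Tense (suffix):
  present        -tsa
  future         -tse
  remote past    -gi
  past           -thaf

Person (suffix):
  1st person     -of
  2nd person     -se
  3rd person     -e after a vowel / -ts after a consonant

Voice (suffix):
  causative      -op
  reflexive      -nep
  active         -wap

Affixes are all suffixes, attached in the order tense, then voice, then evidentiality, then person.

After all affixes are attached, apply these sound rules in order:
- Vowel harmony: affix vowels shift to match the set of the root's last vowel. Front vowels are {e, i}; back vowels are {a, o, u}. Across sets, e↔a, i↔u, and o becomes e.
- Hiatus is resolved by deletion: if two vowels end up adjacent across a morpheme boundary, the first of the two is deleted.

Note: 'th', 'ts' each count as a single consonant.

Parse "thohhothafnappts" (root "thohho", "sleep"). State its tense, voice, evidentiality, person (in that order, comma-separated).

Segment: thohho-thaf-nep-p-ts.
tense: -thaf → past.
voice: -nep → reflexive.
evidentiality: -p → witnessed.
person: -e/ts → 3rd person.

past, reflexive, witnessed, 3rd person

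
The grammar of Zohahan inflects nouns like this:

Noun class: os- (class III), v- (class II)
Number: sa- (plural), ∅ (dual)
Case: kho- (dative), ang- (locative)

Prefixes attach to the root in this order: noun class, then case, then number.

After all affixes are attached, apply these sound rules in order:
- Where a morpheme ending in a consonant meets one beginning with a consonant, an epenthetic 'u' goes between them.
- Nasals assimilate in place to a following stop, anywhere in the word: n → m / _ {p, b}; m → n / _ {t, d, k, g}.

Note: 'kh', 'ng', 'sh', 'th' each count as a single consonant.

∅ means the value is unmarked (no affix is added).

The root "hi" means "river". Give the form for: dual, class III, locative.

Attach noun class class III os- → oshi.
Attach case locative ang- → angoshi.
number = dual: zero marking, form stays angoshi.
Apply epenthesis: angoshi → angosuhi.
Nasal assimilation: no change.

angosuhi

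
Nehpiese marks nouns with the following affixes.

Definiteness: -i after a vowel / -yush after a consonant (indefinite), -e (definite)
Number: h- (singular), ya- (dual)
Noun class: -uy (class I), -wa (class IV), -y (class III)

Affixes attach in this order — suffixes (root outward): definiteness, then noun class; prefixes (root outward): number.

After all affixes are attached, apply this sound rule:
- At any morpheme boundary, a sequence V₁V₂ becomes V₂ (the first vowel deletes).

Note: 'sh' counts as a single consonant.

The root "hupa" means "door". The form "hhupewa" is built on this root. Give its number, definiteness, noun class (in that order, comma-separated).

Segment: h-hupa-e-wa.
number: h- → singular.
definiteness: -e → definite.
noun class: -wa → class IV.

singular, definite, class IV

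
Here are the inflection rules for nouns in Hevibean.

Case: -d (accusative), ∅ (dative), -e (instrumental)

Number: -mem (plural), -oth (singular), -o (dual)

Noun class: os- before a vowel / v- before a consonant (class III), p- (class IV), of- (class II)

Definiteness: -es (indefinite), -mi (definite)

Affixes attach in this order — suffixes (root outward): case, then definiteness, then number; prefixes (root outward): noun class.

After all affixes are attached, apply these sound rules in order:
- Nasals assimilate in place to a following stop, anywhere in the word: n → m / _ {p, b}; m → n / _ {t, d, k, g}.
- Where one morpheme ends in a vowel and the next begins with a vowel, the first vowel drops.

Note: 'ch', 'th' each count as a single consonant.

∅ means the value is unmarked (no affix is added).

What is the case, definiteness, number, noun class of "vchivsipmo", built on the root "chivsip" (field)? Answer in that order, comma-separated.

Segment: v-chivsip-mi-o.
case: ∅ → dative.
definiteness: -mi → definite.
number: -o → dual.
noun class: os/v- → class III.

dative, definite, dual, class III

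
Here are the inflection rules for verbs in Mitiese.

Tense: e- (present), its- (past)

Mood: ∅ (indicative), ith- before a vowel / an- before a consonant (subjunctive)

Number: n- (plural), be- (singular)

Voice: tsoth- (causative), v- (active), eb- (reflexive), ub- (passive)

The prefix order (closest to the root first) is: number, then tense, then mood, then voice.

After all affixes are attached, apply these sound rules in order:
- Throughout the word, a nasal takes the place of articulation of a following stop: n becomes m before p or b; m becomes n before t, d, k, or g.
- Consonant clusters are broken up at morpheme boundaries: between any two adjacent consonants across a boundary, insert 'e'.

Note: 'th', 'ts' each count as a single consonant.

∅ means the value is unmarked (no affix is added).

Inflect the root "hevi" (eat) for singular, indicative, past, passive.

Attach number singular be- → behevi.
Attach tense past its- → itsbehevi.
mood = indicative: zero marking, form stays itsbehevi.
Attach voice passive ub- → ubitsbehevi.
Nasal assimilation: no change.
Apply epenthesis: ubitsbehevi → ubitsebehevi.

ubitsebehevi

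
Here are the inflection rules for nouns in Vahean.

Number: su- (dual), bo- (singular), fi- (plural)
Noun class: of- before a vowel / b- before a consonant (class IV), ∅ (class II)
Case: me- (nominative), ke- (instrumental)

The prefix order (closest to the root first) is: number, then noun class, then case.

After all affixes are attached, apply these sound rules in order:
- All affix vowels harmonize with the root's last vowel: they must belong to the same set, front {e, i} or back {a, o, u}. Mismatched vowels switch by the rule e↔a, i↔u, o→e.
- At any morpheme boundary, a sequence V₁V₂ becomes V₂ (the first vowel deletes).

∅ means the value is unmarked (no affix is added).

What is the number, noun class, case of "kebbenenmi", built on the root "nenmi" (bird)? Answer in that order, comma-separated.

Segment: ke-b-bo-nenmi.
number: bo- → singular.
noun class: of/b- → class IV.
case: ke- → instrumental.

singular, class IV, instrumental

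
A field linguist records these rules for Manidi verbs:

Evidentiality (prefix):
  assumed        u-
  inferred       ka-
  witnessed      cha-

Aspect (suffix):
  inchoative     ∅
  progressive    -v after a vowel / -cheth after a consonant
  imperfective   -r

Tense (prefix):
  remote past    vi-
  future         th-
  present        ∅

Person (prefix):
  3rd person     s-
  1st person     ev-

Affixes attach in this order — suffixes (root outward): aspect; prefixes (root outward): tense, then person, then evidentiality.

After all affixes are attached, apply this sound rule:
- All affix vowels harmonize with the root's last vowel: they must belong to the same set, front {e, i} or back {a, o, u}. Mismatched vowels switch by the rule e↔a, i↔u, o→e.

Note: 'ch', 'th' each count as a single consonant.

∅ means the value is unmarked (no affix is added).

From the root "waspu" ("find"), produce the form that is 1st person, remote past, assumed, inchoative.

uavvuwaspu

Attach tense remote past vi- → viwaspu.
Attach person 1st person ev- → evviwaspu.
aspect = inchoative: zero marking, form stays evviwaspu.
Attach evidentiality assumed u- → uevviwaspu.
Apply vowel harmony: uevviwaspu → uavvuwaspu.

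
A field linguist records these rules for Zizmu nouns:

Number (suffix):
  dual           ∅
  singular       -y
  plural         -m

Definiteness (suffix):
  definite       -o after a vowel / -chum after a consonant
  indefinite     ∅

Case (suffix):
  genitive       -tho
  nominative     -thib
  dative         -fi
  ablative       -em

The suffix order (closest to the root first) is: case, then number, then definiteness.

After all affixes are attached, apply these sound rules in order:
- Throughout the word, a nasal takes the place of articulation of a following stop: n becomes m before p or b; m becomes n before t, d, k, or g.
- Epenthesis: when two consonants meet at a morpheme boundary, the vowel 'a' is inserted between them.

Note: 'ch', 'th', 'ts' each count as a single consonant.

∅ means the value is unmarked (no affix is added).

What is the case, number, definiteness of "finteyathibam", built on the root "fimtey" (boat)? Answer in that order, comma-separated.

nominative, plural, indefinite

Segment: fimtey-thib-m.
case: -thib → nominative.
number: -m → plural.
definiteness: ∅ → indefinite.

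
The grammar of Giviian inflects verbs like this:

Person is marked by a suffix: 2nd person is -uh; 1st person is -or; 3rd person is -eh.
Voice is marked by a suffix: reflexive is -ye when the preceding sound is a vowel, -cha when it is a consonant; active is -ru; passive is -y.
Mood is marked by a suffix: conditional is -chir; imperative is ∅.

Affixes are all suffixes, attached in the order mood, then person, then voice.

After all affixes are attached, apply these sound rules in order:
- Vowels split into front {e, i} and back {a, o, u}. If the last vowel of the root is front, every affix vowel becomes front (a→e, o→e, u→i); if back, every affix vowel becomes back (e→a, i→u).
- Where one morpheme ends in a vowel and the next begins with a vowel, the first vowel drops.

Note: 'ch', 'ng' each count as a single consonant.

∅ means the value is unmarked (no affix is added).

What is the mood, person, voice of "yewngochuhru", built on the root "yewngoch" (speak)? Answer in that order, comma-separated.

imperative, 2nd person, active

Segment: yewngoch-uh-ru.
mood: ∅ → imperative.
person: -uh → 2nd person.
voice: -ru → active.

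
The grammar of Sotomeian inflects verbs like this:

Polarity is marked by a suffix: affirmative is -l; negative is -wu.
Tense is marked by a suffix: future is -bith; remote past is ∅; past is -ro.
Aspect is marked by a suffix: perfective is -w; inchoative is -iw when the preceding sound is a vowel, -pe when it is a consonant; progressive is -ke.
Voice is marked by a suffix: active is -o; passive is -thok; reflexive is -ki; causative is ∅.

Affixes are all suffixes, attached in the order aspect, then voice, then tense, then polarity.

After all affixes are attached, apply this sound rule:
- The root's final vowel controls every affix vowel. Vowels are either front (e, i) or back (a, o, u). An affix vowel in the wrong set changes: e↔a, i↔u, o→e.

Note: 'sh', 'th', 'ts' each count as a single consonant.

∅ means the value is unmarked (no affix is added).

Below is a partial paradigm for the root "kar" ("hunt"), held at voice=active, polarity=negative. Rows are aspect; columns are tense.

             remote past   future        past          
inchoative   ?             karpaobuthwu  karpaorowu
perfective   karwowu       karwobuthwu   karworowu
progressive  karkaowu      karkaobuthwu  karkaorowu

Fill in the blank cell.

Attach aspect inchoative -pe (after consonant 'r') → karpe.
Attach voice active -o → karpeo.
tense = remote past: zero marking, form stays karpeo.
Attach polarity negative -wu → karpeowu.
Apply vowel harmony: karpeowu → karpaowu.

karpaowu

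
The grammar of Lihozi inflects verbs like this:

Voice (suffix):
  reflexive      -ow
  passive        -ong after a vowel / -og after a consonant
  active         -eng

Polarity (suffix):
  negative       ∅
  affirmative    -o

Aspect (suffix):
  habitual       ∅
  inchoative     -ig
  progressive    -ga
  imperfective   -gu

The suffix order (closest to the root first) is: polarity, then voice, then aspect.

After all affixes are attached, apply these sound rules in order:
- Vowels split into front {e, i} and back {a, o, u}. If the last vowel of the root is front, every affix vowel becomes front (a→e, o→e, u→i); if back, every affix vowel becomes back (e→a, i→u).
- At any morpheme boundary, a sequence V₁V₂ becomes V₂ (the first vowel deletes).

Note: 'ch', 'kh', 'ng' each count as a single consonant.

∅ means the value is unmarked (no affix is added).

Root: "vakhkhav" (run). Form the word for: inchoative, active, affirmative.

vakhkhavangug

Attach polarity affirmative -o → vakhkhavo.
Attach voice active -eng → vakhkhavoeng.
Attach aspect inchoative -ig → vakhkhavoengig.
Apply vowel harmony: vakhkhavoengig → vakhkhavoangug.
Apply vowel deletion: vakhkhavoangug → vakhkhavangug.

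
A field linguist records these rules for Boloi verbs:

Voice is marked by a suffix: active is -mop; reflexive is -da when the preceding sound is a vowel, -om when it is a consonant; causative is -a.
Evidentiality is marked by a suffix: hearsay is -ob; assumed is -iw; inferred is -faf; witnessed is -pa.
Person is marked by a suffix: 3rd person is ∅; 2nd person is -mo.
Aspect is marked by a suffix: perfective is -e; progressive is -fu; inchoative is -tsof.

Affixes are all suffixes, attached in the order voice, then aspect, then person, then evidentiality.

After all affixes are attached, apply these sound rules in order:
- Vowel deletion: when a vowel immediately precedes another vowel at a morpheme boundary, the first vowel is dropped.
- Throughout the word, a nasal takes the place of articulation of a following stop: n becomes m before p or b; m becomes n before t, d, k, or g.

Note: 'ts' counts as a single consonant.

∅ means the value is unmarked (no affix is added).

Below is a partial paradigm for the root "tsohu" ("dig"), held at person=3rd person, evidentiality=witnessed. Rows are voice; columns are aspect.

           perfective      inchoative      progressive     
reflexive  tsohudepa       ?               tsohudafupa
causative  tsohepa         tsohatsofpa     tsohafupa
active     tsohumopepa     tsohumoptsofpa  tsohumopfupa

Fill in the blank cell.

tsohudatsofpa

Attach voice reflexive -da (after vowel 'u') → tsohuda.
Attach aspect inchoative -tsof → tsohudatsof.
person = 3rd person: zero marking, form stays tsohudatsof.
Attach evidentiality witnessed -pa → tsohudatsofpa.
Vowel deletion: no change.
Nasal assimilation: no change.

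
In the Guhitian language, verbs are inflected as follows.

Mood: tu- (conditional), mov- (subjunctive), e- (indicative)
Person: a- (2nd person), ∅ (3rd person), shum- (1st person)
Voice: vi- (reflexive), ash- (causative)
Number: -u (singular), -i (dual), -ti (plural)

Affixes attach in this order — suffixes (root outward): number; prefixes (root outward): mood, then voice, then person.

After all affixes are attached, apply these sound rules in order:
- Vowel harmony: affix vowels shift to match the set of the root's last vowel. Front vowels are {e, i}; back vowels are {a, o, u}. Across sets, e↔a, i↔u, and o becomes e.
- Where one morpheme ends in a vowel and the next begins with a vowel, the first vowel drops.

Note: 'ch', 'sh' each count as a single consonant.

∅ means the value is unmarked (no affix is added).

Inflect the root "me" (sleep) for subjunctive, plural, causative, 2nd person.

Attach mood subjunctive mov- → movme.
Attach voice causative ash- → ashmovme.
Attach number plural -ti → ashmovmeti.
Attach person 2nd person a- → aashmovmeti.
Apply vowel harmony: aashmovmeti → eeshmevmeti.
Apply vowel deletion: eeshmevmeti → eshmevmeti.

eshmevmeti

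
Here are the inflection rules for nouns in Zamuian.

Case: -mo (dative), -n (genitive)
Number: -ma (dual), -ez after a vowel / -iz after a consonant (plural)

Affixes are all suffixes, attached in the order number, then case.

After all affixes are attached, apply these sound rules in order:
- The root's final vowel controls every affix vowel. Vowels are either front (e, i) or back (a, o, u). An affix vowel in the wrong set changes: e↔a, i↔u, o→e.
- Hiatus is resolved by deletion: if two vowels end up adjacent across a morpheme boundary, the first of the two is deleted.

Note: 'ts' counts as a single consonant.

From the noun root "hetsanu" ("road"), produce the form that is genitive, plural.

Attach number plural -ez (after vowel 'u') → hetsanuez.
Attach case genitive -n → hetsanuezn.
Apply vowel harmony: hetsanuezn → hetsanuazn.
Apply vowel deletion: hetsanuazn → hetsanazn.

hetsanazn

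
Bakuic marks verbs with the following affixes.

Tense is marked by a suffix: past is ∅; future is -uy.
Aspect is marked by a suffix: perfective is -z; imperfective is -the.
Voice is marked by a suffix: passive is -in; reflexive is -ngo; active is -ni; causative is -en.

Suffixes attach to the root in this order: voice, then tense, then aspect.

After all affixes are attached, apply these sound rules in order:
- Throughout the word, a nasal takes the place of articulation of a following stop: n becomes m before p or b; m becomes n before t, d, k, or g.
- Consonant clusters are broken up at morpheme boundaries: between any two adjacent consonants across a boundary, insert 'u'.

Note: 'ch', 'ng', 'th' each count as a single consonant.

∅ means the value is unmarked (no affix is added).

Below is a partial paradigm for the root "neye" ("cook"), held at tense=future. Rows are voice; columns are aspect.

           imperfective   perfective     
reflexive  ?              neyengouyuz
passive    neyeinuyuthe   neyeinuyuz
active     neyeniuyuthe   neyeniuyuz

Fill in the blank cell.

neyengouyuthe

Attach voice reflexive -ngo → neyengo.
Attach tense future -uy → neyengouy.
Attach aspect imperfective -the → neyengouythe.
Nasal assimilation: no change.
Apply epenthesis: neyengouythe → neyengouyuthe.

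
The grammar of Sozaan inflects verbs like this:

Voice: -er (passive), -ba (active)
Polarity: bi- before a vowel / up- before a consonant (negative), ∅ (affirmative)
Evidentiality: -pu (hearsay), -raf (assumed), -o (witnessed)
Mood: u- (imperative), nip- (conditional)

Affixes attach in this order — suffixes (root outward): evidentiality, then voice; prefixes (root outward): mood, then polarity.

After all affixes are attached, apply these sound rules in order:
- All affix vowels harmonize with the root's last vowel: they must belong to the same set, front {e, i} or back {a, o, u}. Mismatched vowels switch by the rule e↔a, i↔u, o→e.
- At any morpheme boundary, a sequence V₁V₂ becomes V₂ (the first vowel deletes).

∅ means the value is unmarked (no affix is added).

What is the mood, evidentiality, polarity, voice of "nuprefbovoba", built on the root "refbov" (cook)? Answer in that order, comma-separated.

conditional, witnessed, affirmative, active

Segment: nip-refbov-o-ba.
mood: nip- → conditional.
evidentiality: -o → witnessed.
polarity: ∅ → affirmative.
voice: -ba → active.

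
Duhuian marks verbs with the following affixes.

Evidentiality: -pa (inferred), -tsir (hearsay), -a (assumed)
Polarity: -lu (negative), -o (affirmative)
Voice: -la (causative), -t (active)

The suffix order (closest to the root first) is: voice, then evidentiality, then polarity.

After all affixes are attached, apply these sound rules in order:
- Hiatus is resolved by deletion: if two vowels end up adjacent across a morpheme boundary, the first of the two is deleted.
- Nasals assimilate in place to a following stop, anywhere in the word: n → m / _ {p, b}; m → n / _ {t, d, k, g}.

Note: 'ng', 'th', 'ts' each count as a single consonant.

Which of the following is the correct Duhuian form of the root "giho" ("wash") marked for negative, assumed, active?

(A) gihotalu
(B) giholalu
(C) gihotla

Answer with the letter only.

Attach voice active -t → gihot.
Attach evidentiality assumed -a → gihota.
Attach polarity negative -lu → gihotalu.
Vowel deletion: no change.
Nasal assimilation: no change.
So the correct form is gihotalu, option (A).
(B) giholalu is wrong: it uses causative instead of active for voice.
(C) gihotla is wrong: it has the affixes in the wrong order.

A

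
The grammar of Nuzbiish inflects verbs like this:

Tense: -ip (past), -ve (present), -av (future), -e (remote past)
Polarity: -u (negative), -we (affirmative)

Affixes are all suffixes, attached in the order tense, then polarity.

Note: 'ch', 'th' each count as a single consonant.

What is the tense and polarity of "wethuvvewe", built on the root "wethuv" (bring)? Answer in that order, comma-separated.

Segment: wethuv-ve-we.
tense: -ve → present.
polarity: -we → affirmative.

present, affirmative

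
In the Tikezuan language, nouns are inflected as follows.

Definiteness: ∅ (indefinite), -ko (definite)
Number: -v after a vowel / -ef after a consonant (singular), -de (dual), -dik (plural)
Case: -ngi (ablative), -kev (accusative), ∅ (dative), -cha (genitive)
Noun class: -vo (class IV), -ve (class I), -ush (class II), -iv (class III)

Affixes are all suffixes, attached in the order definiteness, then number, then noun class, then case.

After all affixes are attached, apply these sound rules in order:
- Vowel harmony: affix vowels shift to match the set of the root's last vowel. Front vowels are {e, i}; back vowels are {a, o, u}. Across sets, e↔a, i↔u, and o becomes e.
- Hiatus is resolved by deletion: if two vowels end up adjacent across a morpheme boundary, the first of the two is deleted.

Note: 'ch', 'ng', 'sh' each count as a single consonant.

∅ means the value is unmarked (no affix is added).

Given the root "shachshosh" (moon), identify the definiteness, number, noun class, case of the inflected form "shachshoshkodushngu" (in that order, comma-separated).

Segment: shachshosh-ko-de-ush-ngi.
definiteness: -ko → definite.
number: -de → dual.
noun class: -ush → class II.
case: -ngi → ablative.

definite, dual, class II, ablative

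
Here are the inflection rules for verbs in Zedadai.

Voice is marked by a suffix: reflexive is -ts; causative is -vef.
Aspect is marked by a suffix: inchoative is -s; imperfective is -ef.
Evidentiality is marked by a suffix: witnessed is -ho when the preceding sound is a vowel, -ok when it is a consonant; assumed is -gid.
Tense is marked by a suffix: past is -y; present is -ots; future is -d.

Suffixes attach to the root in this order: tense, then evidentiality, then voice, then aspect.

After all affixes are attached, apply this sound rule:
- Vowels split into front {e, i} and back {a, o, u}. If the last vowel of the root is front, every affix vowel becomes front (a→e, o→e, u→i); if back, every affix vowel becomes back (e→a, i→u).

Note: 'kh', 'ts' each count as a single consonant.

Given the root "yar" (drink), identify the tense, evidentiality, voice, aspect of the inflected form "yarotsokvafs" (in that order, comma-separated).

present, witnessed, causative, inchoative

Segment: yar-ots-ok-vef-s.
tense: -ots → present.
evidentiality: -ho/ok → witnessed.
voice: -vef → causative.
aspect: -s → inchoative.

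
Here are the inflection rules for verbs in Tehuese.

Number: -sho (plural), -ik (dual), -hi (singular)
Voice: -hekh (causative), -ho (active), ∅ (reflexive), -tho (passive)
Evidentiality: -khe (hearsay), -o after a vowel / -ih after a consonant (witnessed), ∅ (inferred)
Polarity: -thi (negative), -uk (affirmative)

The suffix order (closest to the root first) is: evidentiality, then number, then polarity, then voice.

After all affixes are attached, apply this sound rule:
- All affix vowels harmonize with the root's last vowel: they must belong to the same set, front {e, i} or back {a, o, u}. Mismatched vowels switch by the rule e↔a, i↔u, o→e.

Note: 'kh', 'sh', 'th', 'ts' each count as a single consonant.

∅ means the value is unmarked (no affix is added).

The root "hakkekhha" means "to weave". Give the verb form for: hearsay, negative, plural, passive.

hakkekhhakhashothutho

Attach evidentiality hearsay -khe → hakkekhhakhe.
Attach number plural -sho → hakkekhhakhesho.
Attach polarity negative -thi → hakkekhhakheshothi.
Attach voice passive -tho → hakkekhhakheshothitho.
Apply vowel harmony: hakkekhhakheshothitho → hakkekhhakhashothutho.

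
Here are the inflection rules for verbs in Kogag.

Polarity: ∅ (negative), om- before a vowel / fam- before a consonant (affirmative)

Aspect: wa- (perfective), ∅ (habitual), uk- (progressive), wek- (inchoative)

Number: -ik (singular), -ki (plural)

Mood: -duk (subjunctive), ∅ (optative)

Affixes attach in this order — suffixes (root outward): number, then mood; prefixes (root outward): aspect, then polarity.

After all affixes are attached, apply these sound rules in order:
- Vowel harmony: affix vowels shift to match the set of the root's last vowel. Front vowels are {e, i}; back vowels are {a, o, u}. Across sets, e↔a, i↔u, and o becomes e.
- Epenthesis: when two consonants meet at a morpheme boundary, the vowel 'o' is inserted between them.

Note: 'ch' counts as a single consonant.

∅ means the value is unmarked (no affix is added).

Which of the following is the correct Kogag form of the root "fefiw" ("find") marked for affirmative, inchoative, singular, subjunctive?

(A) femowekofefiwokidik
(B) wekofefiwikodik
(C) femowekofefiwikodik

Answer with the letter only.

Attach number singular -ik → fefiwik.
Attach aspect inchoative wek- → wekfefiwik.
Attach mood subjunctive -duk → wekfefiwikduk.
Attach polarity affirmative fam- (before consonant 'w') → famwekfefiwikduk.
Apply vowel harmony: famwekfefiwikduk → femwekfefiwikdik.
Apply epenthesis: femwekfefiwikdik → femowekofefiwikodik.
So the correct form is femowekofefiwikodik, option (C).
(B) wekofefiwikodik is wrong: it uses negative instead of affirmative for polarity.
(A) femowekofefiwokidik is wrong: it uses plural instead of singular for number.

C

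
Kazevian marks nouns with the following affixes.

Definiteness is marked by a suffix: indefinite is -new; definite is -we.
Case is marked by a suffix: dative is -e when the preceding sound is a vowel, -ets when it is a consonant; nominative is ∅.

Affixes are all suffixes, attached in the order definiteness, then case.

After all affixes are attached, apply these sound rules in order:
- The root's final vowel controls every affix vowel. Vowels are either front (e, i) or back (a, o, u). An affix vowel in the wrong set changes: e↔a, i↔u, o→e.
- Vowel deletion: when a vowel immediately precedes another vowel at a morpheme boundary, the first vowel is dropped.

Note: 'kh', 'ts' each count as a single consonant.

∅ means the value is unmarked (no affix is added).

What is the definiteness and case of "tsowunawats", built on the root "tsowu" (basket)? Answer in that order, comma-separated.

Segment: tsowu-new-ets.
definiteness: -new → indefinite.
case: -e/ets → dative.

indefinite, dative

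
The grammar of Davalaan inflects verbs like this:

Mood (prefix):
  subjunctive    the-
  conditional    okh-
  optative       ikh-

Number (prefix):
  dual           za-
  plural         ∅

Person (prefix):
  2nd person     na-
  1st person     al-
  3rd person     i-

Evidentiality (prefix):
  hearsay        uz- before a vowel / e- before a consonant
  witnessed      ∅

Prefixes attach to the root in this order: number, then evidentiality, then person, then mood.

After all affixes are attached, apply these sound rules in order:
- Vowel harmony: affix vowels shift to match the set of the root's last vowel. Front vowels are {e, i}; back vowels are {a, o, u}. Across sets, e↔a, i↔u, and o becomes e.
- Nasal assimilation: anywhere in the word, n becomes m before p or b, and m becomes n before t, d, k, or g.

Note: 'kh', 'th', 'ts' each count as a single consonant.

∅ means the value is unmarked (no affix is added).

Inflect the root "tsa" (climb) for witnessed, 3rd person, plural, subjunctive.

number = plural: zero marking, form stays tsa.
evidentiality = witnessed: zero marking, form stays tsa.
Attach person 3rd person i- → itsa.
Attach mood subjunctive the- → theitsa.
Apply vowel harmony: theitsa → thautsa.
Nasal assimilation: no change.

thautsa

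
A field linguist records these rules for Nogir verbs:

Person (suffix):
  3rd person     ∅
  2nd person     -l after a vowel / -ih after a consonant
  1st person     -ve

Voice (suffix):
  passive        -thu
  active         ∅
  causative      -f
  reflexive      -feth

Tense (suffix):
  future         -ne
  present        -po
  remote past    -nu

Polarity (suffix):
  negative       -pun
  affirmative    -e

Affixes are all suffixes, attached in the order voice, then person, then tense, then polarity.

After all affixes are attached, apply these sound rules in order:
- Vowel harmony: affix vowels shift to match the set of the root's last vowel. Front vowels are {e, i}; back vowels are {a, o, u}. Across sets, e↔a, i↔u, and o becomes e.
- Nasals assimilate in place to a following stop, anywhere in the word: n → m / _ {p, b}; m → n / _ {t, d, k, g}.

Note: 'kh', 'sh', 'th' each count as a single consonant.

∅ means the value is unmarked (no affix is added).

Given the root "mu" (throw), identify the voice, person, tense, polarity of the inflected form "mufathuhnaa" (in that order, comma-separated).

Segment: mu-feth-ih-ne-e.
voice: -feth → reflexive.
person: -l/ih → 2nd person.
tense: -ne → future.
polarity: -e → affirmative.

reflexive, 2nd person, future, affirmative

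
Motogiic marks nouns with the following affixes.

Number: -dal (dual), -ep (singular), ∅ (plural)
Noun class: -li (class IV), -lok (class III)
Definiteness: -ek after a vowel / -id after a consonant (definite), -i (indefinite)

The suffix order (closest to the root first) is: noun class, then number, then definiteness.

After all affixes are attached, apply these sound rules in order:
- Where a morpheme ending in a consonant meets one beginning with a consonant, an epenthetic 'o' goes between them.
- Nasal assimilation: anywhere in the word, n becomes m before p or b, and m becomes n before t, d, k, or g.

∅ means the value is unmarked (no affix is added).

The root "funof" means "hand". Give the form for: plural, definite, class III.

funofolokid

Attach noun class class III -lok → funoflok.
number = plural: zero marking, form stays funoflok.
Attach definiteness definite -id (after consonant 'k') → funoflokid.
Apply epenthesis: funoflokid → funofolokid.
Nasal assimilation: no change.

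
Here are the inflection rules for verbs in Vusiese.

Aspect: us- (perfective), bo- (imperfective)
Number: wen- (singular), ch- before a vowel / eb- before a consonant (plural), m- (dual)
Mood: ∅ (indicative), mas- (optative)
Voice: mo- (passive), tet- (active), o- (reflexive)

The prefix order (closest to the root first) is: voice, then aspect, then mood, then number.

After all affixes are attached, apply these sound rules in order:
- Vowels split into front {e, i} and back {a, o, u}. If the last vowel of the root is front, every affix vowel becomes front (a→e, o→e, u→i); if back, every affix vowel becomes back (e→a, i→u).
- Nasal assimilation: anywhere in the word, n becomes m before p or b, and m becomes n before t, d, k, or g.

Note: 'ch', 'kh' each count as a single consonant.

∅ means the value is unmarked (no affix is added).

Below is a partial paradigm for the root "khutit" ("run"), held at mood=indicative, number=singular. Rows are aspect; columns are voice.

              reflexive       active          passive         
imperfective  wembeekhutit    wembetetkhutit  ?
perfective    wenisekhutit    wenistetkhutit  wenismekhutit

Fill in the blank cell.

Attach voice passive mo- → mokhutit.
Attach aspect imperfective bo- → bomokhutit.
mood = indicative: zero marking, form stays bomokhutit.
Attach number singular wen- → wenbomokhutit.
Apply vowel harmony: wenbomokhutit → wenbemekhutit.
Apply nasal assimilation: wenbemekhutit → wembemekhutit.

wembemekhutit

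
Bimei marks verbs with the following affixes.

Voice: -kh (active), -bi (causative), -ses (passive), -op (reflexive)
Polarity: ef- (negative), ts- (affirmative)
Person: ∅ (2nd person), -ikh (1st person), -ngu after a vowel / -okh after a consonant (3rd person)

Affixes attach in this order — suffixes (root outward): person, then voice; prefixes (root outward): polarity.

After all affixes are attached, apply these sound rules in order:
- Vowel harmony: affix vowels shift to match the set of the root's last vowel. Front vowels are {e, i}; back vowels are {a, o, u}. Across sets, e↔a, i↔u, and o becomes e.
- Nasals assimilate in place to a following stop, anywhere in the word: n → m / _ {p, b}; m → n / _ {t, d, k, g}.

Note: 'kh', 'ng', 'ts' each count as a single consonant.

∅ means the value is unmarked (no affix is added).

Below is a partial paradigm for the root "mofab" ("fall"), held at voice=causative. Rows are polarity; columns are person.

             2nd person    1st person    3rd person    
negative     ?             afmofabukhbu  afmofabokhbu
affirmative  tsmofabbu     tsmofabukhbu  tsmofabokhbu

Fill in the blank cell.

afmofabbu

person = 2nd person: zero marking, form stays mofab.
Attach voice causative -bi → mofabbi.
Attach polarity negative ef- → efmofabbi.
Apply vowel harmony: efmofabbi → afmofabbu.
Nasal assimilation: no change.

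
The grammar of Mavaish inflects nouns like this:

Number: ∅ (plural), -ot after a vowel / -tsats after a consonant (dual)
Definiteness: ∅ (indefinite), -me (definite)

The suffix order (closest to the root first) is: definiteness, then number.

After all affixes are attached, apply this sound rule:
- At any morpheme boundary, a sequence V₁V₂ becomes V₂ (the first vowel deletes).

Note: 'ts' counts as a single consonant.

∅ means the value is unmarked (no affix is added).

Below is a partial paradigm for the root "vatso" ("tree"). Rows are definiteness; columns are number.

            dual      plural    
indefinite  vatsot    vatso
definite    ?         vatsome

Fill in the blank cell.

vatsomot

Attach definiteness definite -me → vatsome.
Attach number dual -ot (after vowel 'e') → vatsomeot.
Apply vowel deletion: vatsomeot → vatsomot.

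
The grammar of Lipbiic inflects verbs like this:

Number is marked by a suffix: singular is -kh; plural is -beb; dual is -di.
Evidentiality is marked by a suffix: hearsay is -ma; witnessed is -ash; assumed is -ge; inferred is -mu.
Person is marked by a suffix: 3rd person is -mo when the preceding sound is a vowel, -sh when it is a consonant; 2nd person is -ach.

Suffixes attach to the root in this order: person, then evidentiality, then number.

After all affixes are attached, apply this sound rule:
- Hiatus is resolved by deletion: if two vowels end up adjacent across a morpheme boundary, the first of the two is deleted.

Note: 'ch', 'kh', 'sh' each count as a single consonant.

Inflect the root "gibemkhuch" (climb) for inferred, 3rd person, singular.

gibemkhuchshmukh

Attach person 3rd person -sh (after consonant 'ch') → gibemkhuchsh.
Attach evidentiality inferred -mu → gibemkhuchshmu.
Attach number singular -kh → gibemkhuchshmukh.
Vowel deletion: no change.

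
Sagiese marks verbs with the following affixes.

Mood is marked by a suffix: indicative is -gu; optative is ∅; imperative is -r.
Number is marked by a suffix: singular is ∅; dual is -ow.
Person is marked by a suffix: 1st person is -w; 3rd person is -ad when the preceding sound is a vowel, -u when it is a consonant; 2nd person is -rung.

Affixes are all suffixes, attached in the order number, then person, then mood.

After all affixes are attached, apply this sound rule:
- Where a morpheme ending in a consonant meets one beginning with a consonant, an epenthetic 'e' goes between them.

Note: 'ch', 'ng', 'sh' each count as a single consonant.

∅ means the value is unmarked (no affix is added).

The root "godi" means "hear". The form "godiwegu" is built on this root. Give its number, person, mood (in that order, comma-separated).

Segment: godi-w-gu.
number: ∅ → singular.
person: -w → 1st person.
mood: -gu → indicative.

singular, 1st person, indicative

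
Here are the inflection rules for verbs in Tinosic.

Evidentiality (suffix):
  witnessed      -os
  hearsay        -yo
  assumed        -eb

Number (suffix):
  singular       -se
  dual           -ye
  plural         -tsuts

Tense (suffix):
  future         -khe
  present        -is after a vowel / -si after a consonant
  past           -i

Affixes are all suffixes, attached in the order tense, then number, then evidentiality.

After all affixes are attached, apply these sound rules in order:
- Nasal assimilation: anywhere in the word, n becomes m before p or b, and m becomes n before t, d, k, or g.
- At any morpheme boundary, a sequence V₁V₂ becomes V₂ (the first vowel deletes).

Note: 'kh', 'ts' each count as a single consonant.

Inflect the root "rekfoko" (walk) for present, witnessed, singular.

Attach tense present -is (after vowel 'o') → rekfokois.
Attach number singular -se → rekfokoisse.
Attach evidentiality witnessed -os → rekfokoisseos.
Nasal assimilation: no change.
Apply vowel deletion: rekfokoisseos → rekfokissos.

rekfokissos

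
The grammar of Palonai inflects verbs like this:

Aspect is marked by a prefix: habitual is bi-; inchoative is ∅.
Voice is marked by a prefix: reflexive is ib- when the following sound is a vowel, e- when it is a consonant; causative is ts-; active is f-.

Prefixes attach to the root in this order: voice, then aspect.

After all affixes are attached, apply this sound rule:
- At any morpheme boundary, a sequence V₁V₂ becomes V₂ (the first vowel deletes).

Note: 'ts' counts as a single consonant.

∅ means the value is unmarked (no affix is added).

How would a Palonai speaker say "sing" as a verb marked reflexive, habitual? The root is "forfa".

beforfa

Attach voice reflexive e- (before consonant 'f') → eforfa.
Attach aspect habitual bi- → bieforfa.
Apply vowel deletion: bieforfa → beforfa.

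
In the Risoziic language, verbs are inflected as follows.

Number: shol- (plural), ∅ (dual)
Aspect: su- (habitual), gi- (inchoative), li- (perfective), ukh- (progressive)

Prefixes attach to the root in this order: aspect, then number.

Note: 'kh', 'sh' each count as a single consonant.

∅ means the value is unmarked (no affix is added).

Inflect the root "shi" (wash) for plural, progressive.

Attach aspect progressive ukh- → ukhshi.
Attach number plural shol- → sholukhshi.

sholukhshi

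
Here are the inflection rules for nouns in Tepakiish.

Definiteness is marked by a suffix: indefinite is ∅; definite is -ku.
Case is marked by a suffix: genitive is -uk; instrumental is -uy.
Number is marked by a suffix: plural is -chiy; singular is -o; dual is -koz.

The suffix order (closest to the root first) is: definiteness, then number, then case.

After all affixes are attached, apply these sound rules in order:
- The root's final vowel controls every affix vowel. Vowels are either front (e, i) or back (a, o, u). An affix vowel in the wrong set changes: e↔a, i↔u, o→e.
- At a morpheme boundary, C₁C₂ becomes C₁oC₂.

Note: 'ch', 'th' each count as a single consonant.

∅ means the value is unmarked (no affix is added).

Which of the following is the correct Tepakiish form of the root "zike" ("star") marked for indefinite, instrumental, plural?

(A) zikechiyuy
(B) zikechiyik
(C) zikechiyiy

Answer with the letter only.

definiteness = indefinite: zero marking, form stays zike.
Attach number plural -chiy → zikechiy.
Attach case instrumental -uy → zikechiyuy.
Apply vowel harmony: zikechiyuy → zikechiyiy.
Epenthesis: no change.
So the correct form is zikechiyiy, option (C).
(B) zikechiyik is wrong: it uses genitive instead of instrumental for case.
(A) zikechiyuy is wrong: it fails to apply the sound rule(s).

C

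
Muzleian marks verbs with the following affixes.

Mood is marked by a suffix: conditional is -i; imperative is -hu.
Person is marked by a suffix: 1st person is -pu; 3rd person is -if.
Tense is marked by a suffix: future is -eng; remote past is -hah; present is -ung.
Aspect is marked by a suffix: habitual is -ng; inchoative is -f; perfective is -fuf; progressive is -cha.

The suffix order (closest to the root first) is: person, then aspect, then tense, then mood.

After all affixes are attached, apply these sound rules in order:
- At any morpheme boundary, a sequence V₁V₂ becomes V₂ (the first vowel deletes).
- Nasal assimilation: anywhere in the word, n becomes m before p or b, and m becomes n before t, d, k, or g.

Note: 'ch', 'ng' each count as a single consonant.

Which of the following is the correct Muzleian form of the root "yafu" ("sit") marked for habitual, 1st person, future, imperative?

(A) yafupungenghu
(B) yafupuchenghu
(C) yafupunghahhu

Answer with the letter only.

A

Attach person 1st person -pu → yafupu.
Attach aspect habitual -ng → yafupung.
Attach tense future -eng → yafupungeng.
Attach mood imperative -hu → yafupungenghu.
Vowel deletion: no change.
Nasal assimilation: no change.
So the correct form is yafupungenghu, option (A).
(C) yafupunghahhu is wrong: it uses remote past instead of future for tense.
(B) yafupuchenghu is wrong: it uses progressive instead of habitual for aspect.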